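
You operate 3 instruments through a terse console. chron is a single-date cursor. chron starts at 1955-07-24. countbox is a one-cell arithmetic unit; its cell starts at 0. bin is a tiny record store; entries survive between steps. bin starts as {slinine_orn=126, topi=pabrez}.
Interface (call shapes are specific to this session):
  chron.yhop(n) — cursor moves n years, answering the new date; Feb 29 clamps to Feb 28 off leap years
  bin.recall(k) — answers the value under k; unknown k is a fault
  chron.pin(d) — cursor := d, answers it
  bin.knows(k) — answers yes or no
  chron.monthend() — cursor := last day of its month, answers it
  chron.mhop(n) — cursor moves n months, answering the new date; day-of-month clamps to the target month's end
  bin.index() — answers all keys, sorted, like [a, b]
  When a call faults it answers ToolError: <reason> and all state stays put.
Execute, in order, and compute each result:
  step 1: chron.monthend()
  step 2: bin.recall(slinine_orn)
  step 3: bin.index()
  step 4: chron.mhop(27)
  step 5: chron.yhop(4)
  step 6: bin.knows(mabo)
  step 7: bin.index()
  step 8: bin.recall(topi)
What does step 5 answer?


Answer: 1961-10-31

Derivation:
Then monthend: 1955-07-31.
Calling recall passing k=slinine_orn, — result: 126.
I invoke index(), → [slinine_orn, topi].
Calling mhop passing n=27, — result: 1957-10-31.
Invoking yhop passing n=4, which returns 1961-10-31.
I call knows passing k=mabo, which returns no.
Then index: [slinine_orn, topi].
Next I call recall passing k=topi, yielding pabrez.


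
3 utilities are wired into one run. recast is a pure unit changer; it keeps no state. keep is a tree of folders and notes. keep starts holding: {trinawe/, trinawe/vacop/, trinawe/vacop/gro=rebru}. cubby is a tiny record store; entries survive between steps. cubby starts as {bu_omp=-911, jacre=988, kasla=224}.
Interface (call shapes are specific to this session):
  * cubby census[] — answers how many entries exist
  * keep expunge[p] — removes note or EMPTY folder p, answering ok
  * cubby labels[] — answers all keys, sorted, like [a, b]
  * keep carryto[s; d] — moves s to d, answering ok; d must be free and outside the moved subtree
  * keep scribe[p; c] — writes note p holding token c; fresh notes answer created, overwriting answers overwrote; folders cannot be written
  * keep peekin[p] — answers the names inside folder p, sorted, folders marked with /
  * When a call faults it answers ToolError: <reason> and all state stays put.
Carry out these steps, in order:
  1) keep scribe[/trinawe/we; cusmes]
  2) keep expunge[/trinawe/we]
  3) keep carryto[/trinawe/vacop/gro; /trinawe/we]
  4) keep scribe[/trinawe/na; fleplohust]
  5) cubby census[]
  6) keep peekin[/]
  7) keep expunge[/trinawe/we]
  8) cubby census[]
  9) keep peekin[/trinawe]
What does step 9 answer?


;; 1. keep scribe(p→/trinawe/we, c→cusmes) ~> created
;; 2. keep expunge(p→/trinawe/we) ~> ok
;; 3. keep carryto(s→/trinawe/vacop/gro, d→/trinawe/we) ~> ok
;; 4. keep scribe(p→/trinawe/na, c→fleplohust) ~> created
;; 5. cubby census() ~> 3
;; 6. keep peekin(p→/) ~> [trinawe/]
;; 7. keep expunge(p→/trinawe/we) ~> ok
;; 8. cubby census() ~> 3
;; 9. keep peekin(p→/trinawe) ~> [na, vacop/]

Answer: [na, vacop/]


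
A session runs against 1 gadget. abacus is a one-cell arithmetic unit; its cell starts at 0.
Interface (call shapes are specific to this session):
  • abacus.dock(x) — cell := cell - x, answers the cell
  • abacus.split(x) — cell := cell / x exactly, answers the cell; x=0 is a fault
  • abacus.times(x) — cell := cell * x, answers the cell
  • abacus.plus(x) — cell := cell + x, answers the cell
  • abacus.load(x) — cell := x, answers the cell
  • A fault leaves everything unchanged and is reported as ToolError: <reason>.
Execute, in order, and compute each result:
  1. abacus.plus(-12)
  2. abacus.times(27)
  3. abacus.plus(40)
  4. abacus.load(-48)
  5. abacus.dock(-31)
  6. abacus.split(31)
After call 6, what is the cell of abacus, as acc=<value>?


Answer: acc=-17/31

Derivation:
CALL plus[x: -12]
RET  -12
CALL times[x: 27]
RET  -324
CALL plus[x: 40]
RET  -284
CALL load[x: -48]
RET  -48
CALL dock[x: -31]
RET  -17
CALL split[x: 31]
RET  -17/31


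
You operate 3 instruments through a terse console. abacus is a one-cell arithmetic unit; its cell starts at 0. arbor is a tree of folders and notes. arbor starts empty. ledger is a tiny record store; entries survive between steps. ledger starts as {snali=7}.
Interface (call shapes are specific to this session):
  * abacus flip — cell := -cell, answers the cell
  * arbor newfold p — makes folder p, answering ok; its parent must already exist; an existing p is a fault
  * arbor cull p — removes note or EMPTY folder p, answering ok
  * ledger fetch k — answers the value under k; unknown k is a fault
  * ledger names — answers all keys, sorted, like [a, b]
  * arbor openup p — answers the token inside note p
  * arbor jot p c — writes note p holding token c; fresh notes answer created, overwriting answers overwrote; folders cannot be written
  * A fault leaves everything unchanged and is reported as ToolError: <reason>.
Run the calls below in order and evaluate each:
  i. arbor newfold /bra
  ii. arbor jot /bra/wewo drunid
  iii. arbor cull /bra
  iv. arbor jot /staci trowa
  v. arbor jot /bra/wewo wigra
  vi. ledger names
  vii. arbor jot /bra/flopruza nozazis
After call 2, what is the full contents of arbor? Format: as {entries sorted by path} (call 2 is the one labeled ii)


% arbor newfold(p: /bra) -> ok
% arbor jot(p: /bra/wewo, c: drunid) -> created
% arbor cull(p: /bra) -> ToolError: not empty
% arbor jot(p: /staci, c: trowa) -> created
% arbor jot(p: /bra/wewo, c: wigra) -> overwrote
% ledger names() -> [snali]
% arbor jot(p: /bra/flopruza, c: nozazis) -> created

Answer: {bra/, bra/wewo=drunid}


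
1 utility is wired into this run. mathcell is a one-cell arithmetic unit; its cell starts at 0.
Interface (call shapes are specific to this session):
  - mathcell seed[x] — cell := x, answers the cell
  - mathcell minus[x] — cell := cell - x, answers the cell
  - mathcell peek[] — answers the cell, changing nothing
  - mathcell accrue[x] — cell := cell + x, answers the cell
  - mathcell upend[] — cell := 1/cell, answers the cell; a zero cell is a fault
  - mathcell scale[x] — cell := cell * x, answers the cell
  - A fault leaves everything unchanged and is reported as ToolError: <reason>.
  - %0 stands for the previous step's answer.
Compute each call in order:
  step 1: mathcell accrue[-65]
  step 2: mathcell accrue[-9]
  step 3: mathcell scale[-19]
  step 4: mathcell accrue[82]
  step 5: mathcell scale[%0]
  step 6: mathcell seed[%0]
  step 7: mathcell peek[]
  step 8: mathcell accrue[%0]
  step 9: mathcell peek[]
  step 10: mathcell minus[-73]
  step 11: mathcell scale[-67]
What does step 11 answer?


Answer: -296700187

Derivation:
Now I run mathcell accrue on x=-65: -65.
I use mathcell accrue on x=-9, giving -74.
Next I call mathcell scale on x=-19, and see 1406.
Next I call mathcell accrue on x=82, → 1488.
Next I call mathcell scale on x=%0, which returns 2214144.
I use mathcell seed on x=%0, and see 2214144.
I try mathcell peek(), giving 2214144.
I run mathcell accrue on x=%0, → 4428288.
Now I run mathcell peek(), yielding 4428288.
Next I call mathcell minus on x=-73, yielding 4428361.
Invoking mathcell scale on x=-67, and see -296700187.


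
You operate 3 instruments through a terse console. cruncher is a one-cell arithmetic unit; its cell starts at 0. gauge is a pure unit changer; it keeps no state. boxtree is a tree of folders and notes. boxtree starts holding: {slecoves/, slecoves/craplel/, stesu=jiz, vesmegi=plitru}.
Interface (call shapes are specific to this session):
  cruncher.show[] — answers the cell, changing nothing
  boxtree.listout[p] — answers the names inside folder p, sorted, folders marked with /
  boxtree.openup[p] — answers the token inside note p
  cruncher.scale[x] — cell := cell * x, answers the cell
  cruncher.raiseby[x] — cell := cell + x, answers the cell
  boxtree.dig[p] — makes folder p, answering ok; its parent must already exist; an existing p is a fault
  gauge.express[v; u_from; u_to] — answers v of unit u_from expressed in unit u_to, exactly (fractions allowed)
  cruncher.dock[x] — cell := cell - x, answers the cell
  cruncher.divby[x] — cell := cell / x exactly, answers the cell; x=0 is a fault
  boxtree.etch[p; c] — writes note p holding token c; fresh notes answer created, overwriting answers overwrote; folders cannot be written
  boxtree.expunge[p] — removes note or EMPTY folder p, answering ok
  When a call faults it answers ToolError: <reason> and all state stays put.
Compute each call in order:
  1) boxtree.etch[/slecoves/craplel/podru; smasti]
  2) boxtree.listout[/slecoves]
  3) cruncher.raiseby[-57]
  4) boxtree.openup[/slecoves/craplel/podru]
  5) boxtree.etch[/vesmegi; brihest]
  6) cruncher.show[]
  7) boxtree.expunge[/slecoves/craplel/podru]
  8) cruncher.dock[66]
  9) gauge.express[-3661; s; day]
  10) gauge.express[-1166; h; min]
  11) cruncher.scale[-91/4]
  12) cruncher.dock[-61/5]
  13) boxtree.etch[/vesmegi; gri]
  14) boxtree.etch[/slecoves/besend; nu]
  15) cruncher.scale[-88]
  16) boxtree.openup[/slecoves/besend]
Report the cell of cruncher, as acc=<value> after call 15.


Answer: acc=-1236598/5

Derivation:
I try etch with p=/slecoves/craplel/podru, c=smasti, → created.
Then listout with p=/slecoves: [craplel/].
I use raiseby with x=-57, yielding -57.
I call openup with p=/slecoves/craplel/podru, — result: smasti.
Invoking etch with p=/vesmegi, c=brihest: overwrote.
I try show, which returns -57.
Invoking expunge with p=/slecoves/craplel/podru, and observe ok.
Next I call dock with x=66, yielding -123.
I call express with v=-3661, u_from=s, u_to=day, giving -3661/86400.
I run express with v=-1166, u_from=h, u_to=min: -69960.
Invoking scale with x=-91/4, yielding 11193/4.
I run dock with x=-61/5, — result: 56209/20.
Calling etch with p=/vesmegi, c=gri, yielding overwrote.
Using etch with p=/slecoves/besend, c=nu, and see created.
Invoking scale with x=-88, → -1236598/5.
I run openup with p=/slecoves/besend, giving nu.


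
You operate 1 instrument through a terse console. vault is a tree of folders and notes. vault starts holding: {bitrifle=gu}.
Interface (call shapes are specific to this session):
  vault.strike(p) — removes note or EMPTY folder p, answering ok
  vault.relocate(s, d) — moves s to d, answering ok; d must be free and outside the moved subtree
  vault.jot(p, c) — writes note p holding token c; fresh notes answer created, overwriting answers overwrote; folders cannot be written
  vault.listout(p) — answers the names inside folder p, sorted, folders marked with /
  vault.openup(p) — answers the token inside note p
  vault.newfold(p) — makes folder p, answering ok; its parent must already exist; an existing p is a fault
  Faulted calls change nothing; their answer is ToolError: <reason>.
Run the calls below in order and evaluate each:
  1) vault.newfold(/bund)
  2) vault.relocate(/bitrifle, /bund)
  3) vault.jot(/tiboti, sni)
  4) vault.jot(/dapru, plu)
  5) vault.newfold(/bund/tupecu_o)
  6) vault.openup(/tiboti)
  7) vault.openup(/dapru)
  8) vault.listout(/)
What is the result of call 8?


Answer: [bitrifle, bund/, dapru, tiboti]

Derivation:
-- 1. vault.newfold(/bund) -> ok
-- 2. vault.relocate(/bitrifle, /bund) -> ToolError: exists
-- 3. vault.jot(/tiboti, sni) -> created
-- 4. vault.jot(/dapru, plu) -> created
-- 5. vault.newfold(/bund/tupecu_o) -> ok
-- 6. vault.openup(/tiboti) -> sni
-- 7. vault.openup(/dapru) -> plu
-- 8. vault.listout(/) -> [bitrifle, bund/, dapru, tiboti]


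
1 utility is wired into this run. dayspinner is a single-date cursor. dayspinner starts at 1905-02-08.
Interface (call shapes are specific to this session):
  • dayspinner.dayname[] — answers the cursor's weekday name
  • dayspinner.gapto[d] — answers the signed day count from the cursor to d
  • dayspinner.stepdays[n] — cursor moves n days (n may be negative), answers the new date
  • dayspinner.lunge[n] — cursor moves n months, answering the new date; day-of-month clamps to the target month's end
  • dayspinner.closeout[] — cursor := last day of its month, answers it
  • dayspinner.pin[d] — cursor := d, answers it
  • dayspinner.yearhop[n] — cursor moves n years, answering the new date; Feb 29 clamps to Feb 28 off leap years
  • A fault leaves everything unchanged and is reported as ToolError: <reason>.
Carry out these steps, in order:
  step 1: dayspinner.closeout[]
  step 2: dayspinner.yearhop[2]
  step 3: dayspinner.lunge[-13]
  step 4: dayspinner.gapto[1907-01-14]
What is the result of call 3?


Answer: 1906-01-28

Derivation:
>>> closeout
  1905-02-28
>>> yearhop n=2
  1907-02-28
>>> lunge n=-13
  1906-01-28
>>> gapto d=1907-01-14
  351


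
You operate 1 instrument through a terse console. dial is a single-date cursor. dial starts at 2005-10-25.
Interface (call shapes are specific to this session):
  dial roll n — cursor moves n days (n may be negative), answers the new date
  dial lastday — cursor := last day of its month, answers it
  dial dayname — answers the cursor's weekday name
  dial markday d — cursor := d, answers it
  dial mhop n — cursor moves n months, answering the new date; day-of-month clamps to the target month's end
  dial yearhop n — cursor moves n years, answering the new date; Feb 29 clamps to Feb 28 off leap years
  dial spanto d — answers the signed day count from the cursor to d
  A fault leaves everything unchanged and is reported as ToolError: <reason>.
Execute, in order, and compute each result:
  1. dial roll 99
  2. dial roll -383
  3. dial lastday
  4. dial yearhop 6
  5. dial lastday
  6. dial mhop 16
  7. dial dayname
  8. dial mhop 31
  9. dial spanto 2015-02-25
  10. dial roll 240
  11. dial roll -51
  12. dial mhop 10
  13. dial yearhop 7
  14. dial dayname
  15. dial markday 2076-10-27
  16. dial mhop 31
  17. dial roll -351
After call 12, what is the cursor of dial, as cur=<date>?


Answer: cur=2016-05-08

Derivation:
>> dial roll(n=99)
<< 2006-02-01
>> dial roll(n=-383)
<< 2005-01-14
>> dial lastday()
<< 2005-01-31
>> dial yearhop(n=6)
<< 2011-01-31
>> dial lastday()
<< 2011-01-31
>> dial mhop(n=16)
<< 2012-05-31
>> dial dayname()
<< Thursday
>> dial mhop(n=31)
<< 2014-12-31
>> dial spanto(d=2015-02-25)
<< 56
>> dial roll(n=240)
<< 2015-08-28
>> dial roll(n=-51)
<< 2015-07-08
>> dial mhop(n=10)
<< 2016-05-08
>> dial yearhop(n=7)
<< 2023-05-08
>> dial dayname()
<< Monday
>> dial markday(d=2076-10-27)
<< 2076-10-27
>> dial mhop(n=31)
<< 2079-05-27
>> dial roll(n=-351)
<< 2078-06-10


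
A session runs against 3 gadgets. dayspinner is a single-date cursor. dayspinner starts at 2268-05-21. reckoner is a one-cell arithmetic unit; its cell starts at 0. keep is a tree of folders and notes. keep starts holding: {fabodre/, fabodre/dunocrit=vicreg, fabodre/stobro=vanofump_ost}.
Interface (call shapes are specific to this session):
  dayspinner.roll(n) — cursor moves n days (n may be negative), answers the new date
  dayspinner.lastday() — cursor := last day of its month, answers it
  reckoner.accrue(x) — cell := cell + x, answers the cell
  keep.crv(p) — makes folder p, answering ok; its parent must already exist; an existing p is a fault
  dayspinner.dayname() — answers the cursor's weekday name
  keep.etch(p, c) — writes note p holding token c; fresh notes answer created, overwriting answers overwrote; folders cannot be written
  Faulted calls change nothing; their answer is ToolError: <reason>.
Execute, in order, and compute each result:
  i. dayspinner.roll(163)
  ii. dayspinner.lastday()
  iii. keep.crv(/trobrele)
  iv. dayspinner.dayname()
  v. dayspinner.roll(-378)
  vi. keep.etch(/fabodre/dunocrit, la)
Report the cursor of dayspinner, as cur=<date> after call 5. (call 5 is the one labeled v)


> dayspinner.roll 163
[out] 2268-10-31
> dayspinner.lastday
[out] 2268-10-31
> keep.crv /trobrele
[out] ok
> dayspinner.dayname
[out] Saturday
> dayspinner.roll -378
[out] 2267-10-19
> keep.etch /fabodre/dunocrit la
[out] overwrote

Answer: cur=2267-10-19


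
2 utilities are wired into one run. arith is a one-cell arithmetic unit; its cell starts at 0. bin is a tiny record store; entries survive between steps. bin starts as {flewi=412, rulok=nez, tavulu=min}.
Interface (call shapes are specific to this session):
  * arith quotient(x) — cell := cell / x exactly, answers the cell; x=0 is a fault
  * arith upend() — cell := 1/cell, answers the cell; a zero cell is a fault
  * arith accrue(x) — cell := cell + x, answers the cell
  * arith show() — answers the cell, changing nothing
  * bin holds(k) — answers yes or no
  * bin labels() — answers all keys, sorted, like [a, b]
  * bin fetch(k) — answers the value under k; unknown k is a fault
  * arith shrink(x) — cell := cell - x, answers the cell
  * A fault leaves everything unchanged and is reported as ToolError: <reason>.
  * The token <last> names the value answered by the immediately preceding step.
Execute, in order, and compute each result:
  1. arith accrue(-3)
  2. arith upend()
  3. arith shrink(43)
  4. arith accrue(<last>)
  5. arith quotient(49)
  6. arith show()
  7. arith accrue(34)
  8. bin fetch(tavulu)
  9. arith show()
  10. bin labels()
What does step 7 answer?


Answer: 4738/147

Derivation:
~$ arith accrue x: -3
  -3
~$ arith upend
  -1/3
~$ arith shrink x: 43
  -130/3
~$ arith accrue x: <last>
  -260/3
~$ arith quotient x: 49
  -260/147
~$ arith show
  -260/147
~$ arith accrue x: 34
  4738/147
~$ bin fetch k: tavulu
  min
~$ arith show
  4738/147
~$ bin labels
  [flewi, rulok, tavulu]


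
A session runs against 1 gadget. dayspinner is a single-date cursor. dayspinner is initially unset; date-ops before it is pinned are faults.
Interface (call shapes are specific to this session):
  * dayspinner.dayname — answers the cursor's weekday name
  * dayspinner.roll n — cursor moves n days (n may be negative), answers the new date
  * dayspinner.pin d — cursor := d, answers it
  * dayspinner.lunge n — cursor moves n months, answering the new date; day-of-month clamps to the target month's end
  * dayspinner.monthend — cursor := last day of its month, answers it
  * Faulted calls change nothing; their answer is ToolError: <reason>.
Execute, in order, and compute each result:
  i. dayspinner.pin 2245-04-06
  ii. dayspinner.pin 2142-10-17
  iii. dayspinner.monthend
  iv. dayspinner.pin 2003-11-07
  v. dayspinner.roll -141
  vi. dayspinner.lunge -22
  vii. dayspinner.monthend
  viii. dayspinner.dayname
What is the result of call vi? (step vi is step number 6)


Answer: 2001-08-19

Derivation:
-- 1. dayspinner.pin(d=2245-04-06) -> 2245-04-06
-- 2. dayspinner.pin(d=2142-10-17) -> 2142-10-17
-- 3. dayspinner.monthend() -> 2142-10-31
-- 4. dayspinner.pin(d=2003-11-07) -> 2003-11-07
-- 5. dayspinner.roll(n=-141) -> 2003-06-19
-- 6. dayspinner.lunge(n=-22) -> 2001-08-19
-- 7. dayspinner.monthend() -> 2001-08-31
-- 8. dayspinner.dayname() -> Friday


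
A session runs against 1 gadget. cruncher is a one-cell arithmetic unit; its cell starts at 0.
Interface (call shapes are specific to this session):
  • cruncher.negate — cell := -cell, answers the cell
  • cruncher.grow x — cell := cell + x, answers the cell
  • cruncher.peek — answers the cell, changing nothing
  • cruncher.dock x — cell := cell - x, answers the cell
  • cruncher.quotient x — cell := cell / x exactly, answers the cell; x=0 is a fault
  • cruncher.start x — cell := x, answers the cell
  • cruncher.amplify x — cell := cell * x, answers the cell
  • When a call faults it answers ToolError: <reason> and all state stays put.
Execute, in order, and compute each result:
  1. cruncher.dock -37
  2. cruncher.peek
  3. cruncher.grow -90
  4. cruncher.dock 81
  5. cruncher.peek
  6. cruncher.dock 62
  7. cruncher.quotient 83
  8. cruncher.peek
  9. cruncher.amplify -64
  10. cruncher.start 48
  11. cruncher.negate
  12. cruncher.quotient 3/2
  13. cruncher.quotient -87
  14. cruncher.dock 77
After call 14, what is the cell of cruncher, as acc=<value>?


Answer: acc=-6667/87

Derivation:
I call dock using x='-37', yielding 37.
I call peek(), and see 37.
I run grow using x='-90', and get -53.
I use dock using x='81', — result: -134.
I run peek(), → -134.
Then dock using x='62', which returns -196.
Calling quotient using x='83', → -196/83.
Then peek, yielding -196/83.
Calling amplify using x='-64', giving 12544/83.
I run start using x='48', which returns 48.
I use negate, → -48.
I call quotient using x='3/2', and see -32.
I run quotient using x='-87', which returns 32/87.
Next I call dock using x='77', — result: -6667/87.


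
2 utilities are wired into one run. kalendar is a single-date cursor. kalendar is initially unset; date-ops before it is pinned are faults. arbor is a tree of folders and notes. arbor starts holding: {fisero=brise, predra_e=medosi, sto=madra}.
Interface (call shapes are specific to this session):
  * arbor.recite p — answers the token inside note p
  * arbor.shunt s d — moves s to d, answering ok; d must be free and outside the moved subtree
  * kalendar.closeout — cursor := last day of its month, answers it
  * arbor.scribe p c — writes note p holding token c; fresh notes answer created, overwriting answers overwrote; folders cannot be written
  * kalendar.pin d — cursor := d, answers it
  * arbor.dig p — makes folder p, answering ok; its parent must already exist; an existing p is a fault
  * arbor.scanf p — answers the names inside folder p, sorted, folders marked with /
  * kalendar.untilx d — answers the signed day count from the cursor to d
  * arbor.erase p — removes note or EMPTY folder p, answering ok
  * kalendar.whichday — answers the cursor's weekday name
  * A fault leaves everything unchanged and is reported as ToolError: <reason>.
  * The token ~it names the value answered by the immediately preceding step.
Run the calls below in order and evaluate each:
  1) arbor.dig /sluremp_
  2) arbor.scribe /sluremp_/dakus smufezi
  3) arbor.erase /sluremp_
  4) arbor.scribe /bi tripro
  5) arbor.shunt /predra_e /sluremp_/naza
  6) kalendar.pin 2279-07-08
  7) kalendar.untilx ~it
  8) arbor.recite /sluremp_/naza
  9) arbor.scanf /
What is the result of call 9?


I call arbor.dig passing /sluremp_, and observe ok.
Next I call arbor.scribe passing /sluremp_/dakus, smufezi, which returns created.
Now I run arbor.erase passing /sluremp_: ToolError: not empty.
Now I run arbor.scribe passing /bi, tripro, giving created.
Next I call arbor.shunt passing /predra_e, /sluremp_/naza, which returns ok.
Then kalendar.pin passing 2279-07-08, giving 2279-07-08.
I try kalendar.untilx passing ~it, yielding 0.
Invoking arbor.recite passing /sluremp_/naza: medosi.
Calling arbor.scanf passing /, — result: [bi, fisero, sluremp_/, sto].

Answer: [bi, fisero, sluremp_/, sto]


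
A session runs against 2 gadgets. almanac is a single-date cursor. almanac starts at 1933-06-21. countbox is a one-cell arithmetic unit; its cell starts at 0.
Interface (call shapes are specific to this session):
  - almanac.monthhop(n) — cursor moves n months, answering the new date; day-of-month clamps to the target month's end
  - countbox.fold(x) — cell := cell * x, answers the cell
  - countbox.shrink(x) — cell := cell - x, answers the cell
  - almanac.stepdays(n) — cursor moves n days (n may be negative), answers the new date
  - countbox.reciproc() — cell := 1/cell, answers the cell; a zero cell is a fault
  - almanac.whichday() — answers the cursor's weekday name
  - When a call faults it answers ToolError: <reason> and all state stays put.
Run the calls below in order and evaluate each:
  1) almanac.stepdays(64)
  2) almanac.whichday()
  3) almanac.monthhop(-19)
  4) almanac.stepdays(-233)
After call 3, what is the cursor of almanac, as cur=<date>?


Answer: cur=1932-01-24

Derivation:
→ almanac.stepdays(n: 64)
← 1933-08-24
→ almanac.whichday()
← Thursday
→ almanac.monthhop(n: -19)
← 1932-01-24
→ almanac.stepdays(n: -233)
← 1931-06-05


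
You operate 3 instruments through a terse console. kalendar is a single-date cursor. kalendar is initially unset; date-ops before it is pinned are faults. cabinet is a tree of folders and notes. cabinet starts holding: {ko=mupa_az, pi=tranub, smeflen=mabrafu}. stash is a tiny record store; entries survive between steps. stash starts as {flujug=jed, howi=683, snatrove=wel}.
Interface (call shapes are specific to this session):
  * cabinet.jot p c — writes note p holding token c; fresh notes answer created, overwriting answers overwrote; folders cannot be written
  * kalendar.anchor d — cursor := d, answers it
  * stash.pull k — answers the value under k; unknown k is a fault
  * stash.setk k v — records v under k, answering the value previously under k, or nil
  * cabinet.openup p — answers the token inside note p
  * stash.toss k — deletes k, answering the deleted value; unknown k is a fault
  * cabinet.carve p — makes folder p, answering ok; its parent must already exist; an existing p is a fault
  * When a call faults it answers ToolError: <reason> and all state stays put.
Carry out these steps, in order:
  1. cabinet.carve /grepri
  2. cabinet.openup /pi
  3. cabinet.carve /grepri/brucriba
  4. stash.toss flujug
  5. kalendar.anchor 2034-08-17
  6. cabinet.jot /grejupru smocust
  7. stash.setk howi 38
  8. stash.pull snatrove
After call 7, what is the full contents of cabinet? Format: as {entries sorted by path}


~$ carve p: /grepri
[out] ok
~$ openup p: /pi
[out] tranub
~$ carve p: /grepri/brucriba
[out] ok
~$ toss k: flujug
[out] jed
~$ anchor d: 2034-08-17
[out] 2034-08-17
~$ jot p: /grejupru c: smocust
[out] created
~$ setk k: howi v: 38
[out] 683
~$ pull k: snatrove
[out] wel

Answer: {grejupru=smocust, grepri/, grepri/brucriba/, ko=mupa_az, pi=tranub, smeflen=mabrafu}


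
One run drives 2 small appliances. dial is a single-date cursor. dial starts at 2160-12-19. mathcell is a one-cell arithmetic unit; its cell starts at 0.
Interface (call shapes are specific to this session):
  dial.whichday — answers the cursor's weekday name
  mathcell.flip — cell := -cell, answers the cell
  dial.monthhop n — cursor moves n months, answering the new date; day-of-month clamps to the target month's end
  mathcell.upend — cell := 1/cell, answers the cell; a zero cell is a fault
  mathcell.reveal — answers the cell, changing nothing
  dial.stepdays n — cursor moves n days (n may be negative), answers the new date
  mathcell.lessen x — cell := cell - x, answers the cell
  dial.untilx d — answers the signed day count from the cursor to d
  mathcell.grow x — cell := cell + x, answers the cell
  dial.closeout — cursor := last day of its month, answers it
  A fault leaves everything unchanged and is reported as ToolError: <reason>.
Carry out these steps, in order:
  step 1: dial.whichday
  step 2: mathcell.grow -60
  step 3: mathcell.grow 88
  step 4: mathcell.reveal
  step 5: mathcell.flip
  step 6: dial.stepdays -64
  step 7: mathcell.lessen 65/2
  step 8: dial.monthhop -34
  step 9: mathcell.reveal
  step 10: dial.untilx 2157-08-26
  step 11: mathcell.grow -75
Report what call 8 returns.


Answer: 2157-12-16

Derivation:
Now I run dial.whichday, and observe Friday.
I call mathcell.grow using x='-60', which returns -60.
I run mathcell.grow using x='88', and observe 28.
Then mathcell.reveal(): 28.
I run mathcell.flip, and observe -28.
Using dial.stepdays using n='-64', and get 2160-10-16.
Invoking mathcell.lessen using x='65/2', — result: -121/2.
I call dial.monthhop using n='-34', → 2157-12-16.
Invoking mathcell.reveal(): -121/2.
I use dial.untilx using d='2157-08-26', yielding -112.
I run mathcell.grow using x='-75', yielding -271/2.


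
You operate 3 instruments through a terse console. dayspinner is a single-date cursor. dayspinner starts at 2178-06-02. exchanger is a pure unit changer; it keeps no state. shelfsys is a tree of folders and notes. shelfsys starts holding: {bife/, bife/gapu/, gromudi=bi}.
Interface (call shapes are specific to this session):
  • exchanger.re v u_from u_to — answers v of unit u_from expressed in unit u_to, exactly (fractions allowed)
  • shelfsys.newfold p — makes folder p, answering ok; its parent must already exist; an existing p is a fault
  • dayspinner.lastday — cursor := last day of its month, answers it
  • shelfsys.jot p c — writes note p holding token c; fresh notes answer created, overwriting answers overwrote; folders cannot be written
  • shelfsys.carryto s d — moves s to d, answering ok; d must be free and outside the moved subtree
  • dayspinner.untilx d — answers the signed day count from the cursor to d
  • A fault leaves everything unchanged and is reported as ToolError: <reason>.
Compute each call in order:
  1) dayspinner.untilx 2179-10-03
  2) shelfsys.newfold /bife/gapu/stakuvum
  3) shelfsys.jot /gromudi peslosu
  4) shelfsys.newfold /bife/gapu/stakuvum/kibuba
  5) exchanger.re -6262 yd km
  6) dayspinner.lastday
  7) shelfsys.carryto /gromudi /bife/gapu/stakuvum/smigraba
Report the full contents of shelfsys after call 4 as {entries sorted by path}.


$ dayspinner.untilx d: 2179-10-03
[out] 488
$ shelfsys.newfold p: /bife/gapu/stakuvum
[out] ok
$ shelfsys.jot p: /gromudi c: peslosu
[out] overwrote
$ shelfsys.newfold p: /bife/gapu/stakuvum/kibuba
[out] ok
$ exchanger.re v: -6262 u_from: yd u_to: km
[out] -3578733/625000
$ dayspinner.lastday
[out] 2178-06-30
$ shelfsys.carryto s: /gromudi d: /bife/gapu/stakuvum/smigraba
[out] ok

Answer: {bife/, bife/gapu/, bife/gapu/stakuvum/, bife/gapu/stakuvum/kibuba/, gromudi=peslosu}


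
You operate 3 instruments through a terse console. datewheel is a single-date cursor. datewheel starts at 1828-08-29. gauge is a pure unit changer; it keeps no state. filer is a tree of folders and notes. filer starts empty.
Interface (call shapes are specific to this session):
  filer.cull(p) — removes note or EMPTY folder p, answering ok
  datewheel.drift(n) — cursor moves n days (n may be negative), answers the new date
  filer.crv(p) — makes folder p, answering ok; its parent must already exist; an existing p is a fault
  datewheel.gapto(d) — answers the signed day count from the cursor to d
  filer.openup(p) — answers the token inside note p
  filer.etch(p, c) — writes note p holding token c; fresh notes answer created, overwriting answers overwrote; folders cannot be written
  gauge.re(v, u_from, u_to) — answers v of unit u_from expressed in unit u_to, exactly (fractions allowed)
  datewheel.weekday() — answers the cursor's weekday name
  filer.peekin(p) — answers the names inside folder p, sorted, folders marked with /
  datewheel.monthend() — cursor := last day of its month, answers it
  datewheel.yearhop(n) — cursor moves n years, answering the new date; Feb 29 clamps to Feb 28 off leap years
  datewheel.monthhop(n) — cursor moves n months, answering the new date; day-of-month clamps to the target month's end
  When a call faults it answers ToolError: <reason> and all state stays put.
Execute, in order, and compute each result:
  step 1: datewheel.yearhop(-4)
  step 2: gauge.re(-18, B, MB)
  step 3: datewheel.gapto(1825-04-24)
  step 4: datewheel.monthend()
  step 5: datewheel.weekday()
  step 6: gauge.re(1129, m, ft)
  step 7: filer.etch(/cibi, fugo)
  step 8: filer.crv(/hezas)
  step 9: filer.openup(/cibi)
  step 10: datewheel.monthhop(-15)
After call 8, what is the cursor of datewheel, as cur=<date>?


Answer: cur=1824-08-31

Derivation:
// 1. yearhop(n: -4) => 1824-08-29
// 2. re(v: -18, u_from: B, u_to: MB) => -9/500000
// 3. gapto(d: 1825-04-24) => 238
// 4. monthend() => 1824-08-31
// 5. weekday() => Tuesday
// 6. re(v: 1129, u_from: m, u_to: ft) => 1411250/381
// 7. etch(p: /cibi, c: fugo) => created
// 8. crv(p: /hezas) => ok
// 9. openup(p: /cibi) => fugo
// 10. monthhop(n: -15) => 1823-05-31


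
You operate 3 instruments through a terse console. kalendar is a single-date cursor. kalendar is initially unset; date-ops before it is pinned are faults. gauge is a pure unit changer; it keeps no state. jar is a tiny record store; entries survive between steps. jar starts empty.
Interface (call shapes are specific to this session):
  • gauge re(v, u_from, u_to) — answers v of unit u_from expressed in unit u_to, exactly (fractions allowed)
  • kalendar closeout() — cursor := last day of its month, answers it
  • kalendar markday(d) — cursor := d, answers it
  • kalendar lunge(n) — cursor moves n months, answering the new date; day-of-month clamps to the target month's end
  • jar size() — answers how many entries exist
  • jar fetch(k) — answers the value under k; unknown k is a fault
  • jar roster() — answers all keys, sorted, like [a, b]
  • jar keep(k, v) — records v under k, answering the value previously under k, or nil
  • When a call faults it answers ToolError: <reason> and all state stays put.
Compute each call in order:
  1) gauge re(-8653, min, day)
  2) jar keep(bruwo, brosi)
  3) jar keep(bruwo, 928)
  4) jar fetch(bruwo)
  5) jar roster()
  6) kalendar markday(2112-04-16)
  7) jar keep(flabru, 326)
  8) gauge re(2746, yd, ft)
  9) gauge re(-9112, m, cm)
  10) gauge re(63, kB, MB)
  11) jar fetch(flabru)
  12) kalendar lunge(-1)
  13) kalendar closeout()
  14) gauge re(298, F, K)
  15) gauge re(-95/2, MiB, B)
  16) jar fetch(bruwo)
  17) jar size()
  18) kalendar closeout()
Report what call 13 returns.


% gauge re v: -8653 u_from: min u_to: day
:: -8653/1440
% jar keep k: bruwo v: brosi
:: nil
% jar keep k: bruwo v: 928
:: brosi
% jar fetch k: bruwo
:: 928
% jar roster
:: [bruwo]
% kalendar markday d: 2112-04-16
:: 2112-04-16
% jar keep k: flabru v: 326
:: nil
% gauge re v: 2746 u_from: yd u_to: ft
:: 8238
% gauge re v: -9112 u_from: m u_to: cm
:: -911200
% gauge re v: 63 u_from: kB u_to: MB
:: 63/1000
% jar fetch k: flabru
:: 326
% kalendar lunge n: -1
:: 2112-03-16
% kalendar closeout
:: 2112-03-31
% gauge re v: 298 u_from: F u_to: K
:: 75767/180
% gauge re v: -95/2 u_from: MiB u_to: B
:: -49807360
% jar fetch k: bruwo
:: 928
% jar size
:: 2
% kalendar closeout
:: 2112-03-31

Answer: 2112-03-31


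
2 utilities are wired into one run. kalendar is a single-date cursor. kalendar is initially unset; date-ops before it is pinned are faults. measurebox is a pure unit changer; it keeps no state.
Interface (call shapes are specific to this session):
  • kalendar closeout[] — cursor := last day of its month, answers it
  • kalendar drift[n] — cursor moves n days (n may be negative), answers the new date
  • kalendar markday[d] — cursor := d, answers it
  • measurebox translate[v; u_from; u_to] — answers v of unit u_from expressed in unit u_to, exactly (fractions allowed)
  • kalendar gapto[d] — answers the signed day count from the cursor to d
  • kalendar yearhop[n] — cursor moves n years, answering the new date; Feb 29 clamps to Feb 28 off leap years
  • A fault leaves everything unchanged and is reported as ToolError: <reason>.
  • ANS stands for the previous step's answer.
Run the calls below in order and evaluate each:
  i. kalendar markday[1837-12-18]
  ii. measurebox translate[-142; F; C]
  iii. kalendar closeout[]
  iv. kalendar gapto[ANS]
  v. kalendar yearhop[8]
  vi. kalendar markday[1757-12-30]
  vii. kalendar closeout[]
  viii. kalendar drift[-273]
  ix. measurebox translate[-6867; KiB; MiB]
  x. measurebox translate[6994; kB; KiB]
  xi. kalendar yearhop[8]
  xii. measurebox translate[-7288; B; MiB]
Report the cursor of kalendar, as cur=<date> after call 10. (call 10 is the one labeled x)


I run kalendar markday on d→1837-12-18, and get 1837-12-18.
I use measurebox translate on v→-142, u_from→F, u_to→C, yielding -290/3.
Calling kalendar closeout(), and see 1837-12-31.
Now I run kalendar gapto on d→ANS, — result: 0.
I try kalendar yearhop on n→8, — result: 1845-12-31.
I invoke kalendar markday on d→1757-12-30, — result: 1757-12-30.
I call kalendar closeout, and get 1757-12-31.
Calling kalendar drift on n→-273, and observe 1757-04-02.
Calling measurebox translate on v→-6867, u_from→KiB, u_to→MiB, → -6867/1024.
Then measurebox translate on v→6994, u_from→kB, u_to→KiB: 437125/64.
I invoke kalendar yearhop on n→8, — result: 1765-04-02.
Now I run measurebox translate on v→-7288, u_from→B, u_to→MiB: -911/131072.

Answer: cur=1757-04-02


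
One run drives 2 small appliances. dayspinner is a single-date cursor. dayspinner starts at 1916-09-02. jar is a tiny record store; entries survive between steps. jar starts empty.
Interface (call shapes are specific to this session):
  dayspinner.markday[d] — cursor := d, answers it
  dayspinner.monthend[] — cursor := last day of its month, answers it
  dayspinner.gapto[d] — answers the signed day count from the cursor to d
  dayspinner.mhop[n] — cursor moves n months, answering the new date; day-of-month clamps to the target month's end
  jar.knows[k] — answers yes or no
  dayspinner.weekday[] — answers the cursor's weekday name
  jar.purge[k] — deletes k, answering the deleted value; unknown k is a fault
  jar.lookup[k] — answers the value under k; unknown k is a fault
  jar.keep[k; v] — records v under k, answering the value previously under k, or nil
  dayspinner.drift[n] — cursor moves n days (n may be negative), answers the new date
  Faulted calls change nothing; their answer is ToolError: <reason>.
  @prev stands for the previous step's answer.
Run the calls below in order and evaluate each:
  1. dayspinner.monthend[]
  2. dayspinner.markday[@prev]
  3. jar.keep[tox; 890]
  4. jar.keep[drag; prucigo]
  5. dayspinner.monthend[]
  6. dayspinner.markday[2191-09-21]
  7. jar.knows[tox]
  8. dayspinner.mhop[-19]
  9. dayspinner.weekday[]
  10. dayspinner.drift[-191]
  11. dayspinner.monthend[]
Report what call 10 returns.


Step: dayspinner.monthend[]
Result: 1916-09-30
Step: dayspinner.markday[d='@prev']
Result: 1916-09-30
Step: jar.keep[k='tox'; v='890']
Result: nil
Step: jar.keep[k='drag'; v='prucigo']
Result: nil
Step: dayspinner.monthend[]
Result: 1916-09-30
Step: dayspinner.markday[d='2191-09-21']
Result: 2191-09-21
Step: jar.knows[k='tox']
Result: yes
Step: dayspinner.mhop[n='-19']
Result: 2190-02-21
Step: dayspinner.weekday[]
Result: Sunday
Step: dayspinner.drift[n='-191']
Result: 2189-08-14
Step: dayspinner.monthend[]
Result: 2189-08-31

Answer: 2189-08-14


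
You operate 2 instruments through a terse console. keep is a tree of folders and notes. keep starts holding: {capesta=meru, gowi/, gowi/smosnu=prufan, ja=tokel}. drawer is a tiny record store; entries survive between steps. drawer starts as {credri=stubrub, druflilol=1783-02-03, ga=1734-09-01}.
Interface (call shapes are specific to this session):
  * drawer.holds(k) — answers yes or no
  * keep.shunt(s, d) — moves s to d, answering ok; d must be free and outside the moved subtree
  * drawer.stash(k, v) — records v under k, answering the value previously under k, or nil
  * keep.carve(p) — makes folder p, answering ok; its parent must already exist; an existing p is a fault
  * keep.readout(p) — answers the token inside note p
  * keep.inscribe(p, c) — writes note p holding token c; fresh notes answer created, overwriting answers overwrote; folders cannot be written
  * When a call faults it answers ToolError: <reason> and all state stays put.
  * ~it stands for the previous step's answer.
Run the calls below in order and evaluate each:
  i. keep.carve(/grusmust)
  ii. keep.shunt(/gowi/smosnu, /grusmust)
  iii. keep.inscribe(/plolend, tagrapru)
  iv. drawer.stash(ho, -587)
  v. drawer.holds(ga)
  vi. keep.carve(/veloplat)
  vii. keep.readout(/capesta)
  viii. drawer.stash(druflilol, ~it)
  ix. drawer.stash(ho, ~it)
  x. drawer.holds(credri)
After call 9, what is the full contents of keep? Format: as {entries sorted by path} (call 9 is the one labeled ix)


Answer: {capesta=meru, gowi/, gowi/smosnu=prufan, grusmust/, ja=tokel, plolend=tagrapru, veloplat/}

Derivation:
[in] keep.carve p: /grusmust
:: ok
[in] keep.shunt s: /gowi/smosnu d: /grusmust
:: ToolError: exists
[in] keep.inscribe p: /plolend c: tagrapru
:: created
[in] drawer.stash k: ho v: -587
:: nil
[in] drawer.holds k: ga
:: yes
[in] keep.carve p: /veloplat
:: ok
[in] keep.readout p: /capesta
:: meru
[in] drawer.stash k: druflilol v: ~it
:: 1783-02-03
[in] drawer.stash k: ho v: ~it
:: -587
[in] drawer.holds k: credri
:: yes
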